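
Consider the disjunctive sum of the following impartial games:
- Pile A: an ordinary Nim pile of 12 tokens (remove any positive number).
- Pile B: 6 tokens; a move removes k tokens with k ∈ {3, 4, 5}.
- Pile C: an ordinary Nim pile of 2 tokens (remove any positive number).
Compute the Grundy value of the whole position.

Pile A is a plain Nim pile of size 12, so its Grundy value is 12.
For pile B, compute g(0), g(1), … with moves {3, 4, 5}:
g(0) = mex{} = 0
g(1) = mex{} = 0
g(2) = mex{} = 0
g(3) = mex{0} = 1
g(4) = mex{0} = 1
g(5) = mex{0} = 1
g(6) = mex{0,1} = 2
So g(6) = 2.
Pile C is a plain Nim pile of size 2, so its Grundy value is 2.
The value of a disjunctive sum is the nim-sum of the parts.
Combined value = 12 XOR 2 XOR 2 = 12.

12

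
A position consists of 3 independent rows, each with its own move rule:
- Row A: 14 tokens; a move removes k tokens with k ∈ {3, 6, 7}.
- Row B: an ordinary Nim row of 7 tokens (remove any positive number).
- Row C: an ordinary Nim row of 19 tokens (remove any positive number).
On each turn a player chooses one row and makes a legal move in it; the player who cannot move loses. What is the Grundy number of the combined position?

For row A, compute g(0), g(1), … with moves {3, 6, 7}:
g(0) = mex{} = 0
g(1) = mex{} = 0
g(2) = mex{} = 0
g(3) = mex{0} = 1
g(4) = mex{0} = 1
g(5) = mex{0} = 1
g(6) = mex{0,1} = 2
g(7) = mex{0,1} = 2
g(8) = mex{0,1} = 2
g(9) = mex{0,1,2} = 3
g(10) = mex{1,2} = 0
g(11) = mex{1,2} = 0
g(12) = mex{1,2,3} = 0
g(13) = mex{0,2} = 1
g(14) = mex{0,2} = 1
So g(14) = 1.
Row B is a plain Nim row of size 7, so its Grundy value is 7.
Row C is a plain Nim row of size 19, so its Grundy value is 19.
By the Sprague-Grundy theorem, the Grundy value of a sum of independent games is the XOR of the component values.
Combined value = 1 XOR 7 XOR 19 = 21.

21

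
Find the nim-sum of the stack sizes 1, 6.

7

Compute the nim-sum pairwise:
1 ^ 6 = 7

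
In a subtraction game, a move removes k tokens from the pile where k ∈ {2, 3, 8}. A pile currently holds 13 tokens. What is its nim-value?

1

Build the Grundy sequence with g(k) = mex{g(k−s) : s ∈ {2, 3, 8}, s ≤ k}:
k:     0  1  2  3  4  5  6  7  8  9 10 11 12 13
g(k):  0  0  1  1  2  0  0  1  1  2  0  0  1  1
So g(13) = 1.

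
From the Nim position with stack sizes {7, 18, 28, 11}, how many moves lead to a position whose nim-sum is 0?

3

Write each in binary and XOR column by column:
  00111  (7)
  10010  (18)
  11100  (28)
  01011  (11)
  -----
  00010  (2)
The overall nim-sum is X = 2. A stack of size p has a winning move iff p XOR X < p (reduce it to p XOR X).
  7: 7 XOR 2 = 5 < 7 — winning move (to 5).
  18: 18 XOR 2 = 16 < 18 — winning move (to 16).
  28: 28 XOR 2 = 30 ≥ 28 — no move.
  11: 11 XOR 2 = 9 < 11 — winning move (to 9).
That gives 3 winning moves.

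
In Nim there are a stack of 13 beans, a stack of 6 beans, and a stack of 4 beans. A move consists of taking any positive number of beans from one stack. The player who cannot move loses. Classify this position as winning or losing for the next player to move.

Compute the nim-sum pairwise:
13 XOR 6 = 11
11 XOR 4 = 15
The nim-sum is 15 ≠ 0, so this is an N-position: the player to move can win.

Winning position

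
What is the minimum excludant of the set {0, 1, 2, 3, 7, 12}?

4

The values 0, 1, 2, 3 are all present; 4 is the first non-negative integer missing from the set.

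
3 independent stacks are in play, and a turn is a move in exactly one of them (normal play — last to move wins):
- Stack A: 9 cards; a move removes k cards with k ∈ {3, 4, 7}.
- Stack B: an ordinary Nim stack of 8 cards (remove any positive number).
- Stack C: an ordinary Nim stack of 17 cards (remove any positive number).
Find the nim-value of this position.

For stack A, compute g(0), g(1), … with moves {3, 4, 7}:
k:     0  1  2  3  4  5  6  7  8  9
g(k):  0  0  0  1  1  1  2  2  2  3
So g(9) = 3.
Stack B is a plain Nim stack of size 8, so its Grundy value is 8.
Stack C is a plain Nim stack of size 17, so its Grundy value is 17.
The value of a disjunctive sum is the nim-sum of the parts.
Combined value = 3 ⊕ 8 ⊕ 17 = 26.

26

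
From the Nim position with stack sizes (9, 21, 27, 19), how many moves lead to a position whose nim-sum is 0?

3

Compute the nim-sum pairwise:
9 ^ 21 = 28
28 ^ 27 = 7
7 ^ 19 = 20
The overall nim-sum is X = 20. A stack of size p has a winning move iff p XOR X < p (reduce it to p XOR X).
  9: 9 XOR 20 = 29 ≥ 9 — no move.
  21: 21 XOR 20 = 1 < 21 — winning move (to 1).
  27: 27 XOR 20 = 15 < 27 — winning move (to 15).
  19: 19 XOR 20 = 7 < 19 — winning move (to 7).
That gives 3 winning moves.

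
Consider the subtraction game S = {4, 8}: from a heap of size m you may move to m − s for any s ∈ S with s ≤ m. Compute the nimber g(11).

2

Build the Grundy sequence with g(k) = mex{g(k−s) : s ∈ {4, 8}, s ≤ k}:
g(0) = mex{} = 0
g(1) = mex{} = 0
g(2) = mex{} = 0
g(3) = mex{} = 0
g(4) = mex{0} = 1
g(5) = mex{0} = 1
g(6) = mex{0} = 1
g(7) = mex{0} = 1
g(8) = mex{0,1} = 2
g(9) = mex{0,1} = 2
g(10) = mex{0,1} = 2
g(11) = mex{0,1} = 2
So g(11) = 2.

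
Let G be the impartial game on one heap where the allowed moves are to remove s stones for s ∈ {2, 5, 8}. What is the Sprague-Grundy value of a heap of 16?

Compute g(0), g(1), … for moves {2, 5, 8}:
k:     0  1  2  3  4  5  6  7  8  9 10 11 12 13 14 15 16
g(k):  0  0  1  1  0  2  1  0  2  1  0  0  1  1  0  2  1
So g(16) = 1.

1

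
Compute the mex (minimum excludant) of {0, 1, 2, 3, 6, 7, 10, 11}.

4

The values 0, 1, 2, 3 are all present; 4 is the first non-negative integer missing from the set.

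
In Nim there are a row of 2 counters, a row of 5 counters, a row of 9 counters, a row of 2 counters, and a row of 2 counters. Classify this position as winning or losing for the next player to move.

Winning position

Compute the nim-sum pairwise:
2 ^ 5 = 7
7 ^ 9 = 14
14 ^ 2 = 12
12 ^ 2 = 14
The nim-sum is 14 ≠ 0, so this is an N-position: the player to move can win.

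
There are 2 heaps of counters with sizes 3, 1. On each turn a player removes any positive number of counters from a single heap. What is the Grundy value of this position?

2

Compute the nim-sum pairwise:
3 XOR 1 = 2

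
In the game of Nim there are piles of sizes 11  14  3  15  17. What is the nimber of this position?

24

Write each in binary and XOR column by column:
  01011  (11)
  01110  (14)
  00011  (3)
  01111  (15)
  10001  (17)
  -----
  11000  (24)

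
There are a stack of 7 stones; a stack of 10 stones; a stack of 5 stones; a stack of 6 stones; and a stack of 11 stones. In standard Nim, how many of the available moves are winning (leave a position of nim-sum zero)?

Nim-sum: 7 ⊕ 10 ⊕ 5 ⊕ 6 ⊕ 11 = 5.
The overall nim-sum is X = 5. A stack of size p has a winning move iff p XOR X < p (reduce it to p XOR X).
  7: 7 XOR 5 = 2 < 7 — winning move (to 2).
  10: 10 XOR 5 = 15 ≥ 10 — no move.
  5: 5 XOR 5 = 0 < 5 — winning move (to 0).
  6: 6 XOR 5 = 3 < 6 — winning move (to 3).
  11: 11 XOR 5 = 14 ≥ 11 — no move.
That gives 3 winning moves.

3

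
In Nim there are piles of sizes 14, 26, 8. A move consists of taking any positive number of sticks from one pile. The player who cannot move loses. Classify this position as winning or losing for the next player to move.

Write each in binary and XOR column by column:
  01110  (14)
  11010  (26)
  01000  (8)
  -----
  11100  (28)
The nim-sum is 28 ≠ 0, so this is an N-position: the player to move can win.

Winning position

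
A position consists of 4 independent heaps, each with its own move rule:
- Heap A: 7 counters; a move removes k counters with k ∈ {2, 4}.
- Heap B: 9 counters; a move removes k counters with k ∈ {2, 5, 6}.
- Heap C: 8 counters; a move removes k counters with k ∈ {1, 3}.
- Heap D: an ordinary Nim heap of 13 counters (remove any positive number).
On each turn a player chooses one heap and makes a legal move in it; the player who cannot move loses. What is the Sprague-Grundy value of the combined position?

For heap A, compute g(0), g(1), … with moves {2, 4}:
g(0) = mex{} = 0
g(1) = mex{} = 0
g(2) = mex{0} = 1
g(3) = mex{0} = 1
g(4) = mex{0,1} = 2
g(5) = mex{0,1} = 2
g(6) = mex{1,2} = 0
g(7) = mex{1,2} = 0
So g(7) = 0.
Grundy values for heap B (subtraction set {2, 5, 6}):
k:     0  1  2  3  4  5  6  7  8  9
g(k):  0  0  1  1  0  2  1  3  0  2
So g(9) = 2.
For heap C, compute g(0), g(1), … with moves {1, 3}:
k:     0  1  2  3  4  5  6  7  8
g(k):  0  1  0  1  0  1  0  1  0
So g(8) = 0.
Heap D is a plain Nim heap of size 13, so its Grundy value is 13.
The value of a disjunctive sum is the nim-sum of the parts.
Combined value = 0 ⊕ 2 ⊕ 0 ⊕ 13 = 15.

15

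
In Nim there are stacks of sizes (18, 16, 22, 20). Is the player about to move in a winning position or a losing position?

Losing position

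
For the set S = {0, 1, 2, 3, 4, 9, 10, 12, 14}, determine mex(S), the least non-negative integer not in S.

5

The values 0, 1, 2, 3, 4 are all present; 5 is the first non-negative integer missing from the set.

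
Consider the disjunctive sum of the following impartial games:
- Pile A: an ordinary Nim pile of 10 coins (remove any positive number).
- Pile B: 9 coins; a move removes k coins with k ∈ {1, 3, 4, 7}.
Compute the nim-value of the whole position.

11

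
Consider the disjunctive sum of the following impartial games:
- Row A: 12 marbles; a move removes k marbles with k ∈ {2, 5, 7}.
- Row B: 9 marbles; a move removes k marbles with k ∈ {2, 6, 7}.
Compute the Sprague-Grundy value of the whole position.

For row A, compute g(0), g(1), … with moves {2, 5, 7}:
g(0) = mex{} = 0
g(1) = mex{} = 0
g(2) = mex{0} = 1
g(3) = mex{0} = 1
g(4) = mex{1} = 0
g(5) = mex{0,1} = 2
g(6) = mex{0} = 1
g(7) = mex{0,1,2} = 3
g(8) = mex{0,1} = 2
g(9) = mex{0,1,3} = 2
g(10) = mex{1,2} = 0
g(11) = mex{0,1,2} = 3
g(12) = mex{0,2,3} = 1
So g(12) = 1.
Grundy values for row B (subtraction set {2, 6, 7}):
g(0) = mex{} = 0
g(1) = mex{} = 0
g(2) = mex{0} = 1
g(3) = mex{0} = 1
g(4) = mex{1} = 0
g(5) = mex{1} = 0
g(6) = mex{0} = 1
g(7) = mex{0} = 1
g(8) = mex{0,1} = 2
g(9) = mex{1} = 0
So g(9) = 0.
By the Sprague-Grundy theorem, the Grundy value of a sum of independent games is the XOR of the component values.
Combined value = 1 ⊕ 0 = 1.

1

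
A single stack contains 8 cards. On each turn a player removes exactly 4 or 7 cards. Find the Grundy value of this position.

Compute g(0), g(1), … for moves {4, 7}:
k:     0  1  2  3  4  5  6  7  8
g(k):  0  0  0  0  1  1  1  1  2
So g(8) = 2.

2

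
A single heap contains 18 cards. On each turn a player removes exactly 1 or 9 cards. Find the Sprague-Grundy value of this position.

0

Build the Grundy sequence with g(k) = mex{g(k−s) : s ∈ {1, 9}, s ≤ k}:
k:     0  1  2  3  4  5  6  7  8  9 10 11 12 13 14 15 16 17 18
g(k):  0  1  0  1  0  1  0  1  0  1  0  1  0  1  0  1  0  1  0
So g(18) = 0.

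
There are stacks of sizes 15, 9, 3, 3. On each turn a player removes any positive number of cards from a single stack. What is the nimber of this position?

6

Nim-sum: 15 ^ 9 ^ 3 ^ 3 = 6.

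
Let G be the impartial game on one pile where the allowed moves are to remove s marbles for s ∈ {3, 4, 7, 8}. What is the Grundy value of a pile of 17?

2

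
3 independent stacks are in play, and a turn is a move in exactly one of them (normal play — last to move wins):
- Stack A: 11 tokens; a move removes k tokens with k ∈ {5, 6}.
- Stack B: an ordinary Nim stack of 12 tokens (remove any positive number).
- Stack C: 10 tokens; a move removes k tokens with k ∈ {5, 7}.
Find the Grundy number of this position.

14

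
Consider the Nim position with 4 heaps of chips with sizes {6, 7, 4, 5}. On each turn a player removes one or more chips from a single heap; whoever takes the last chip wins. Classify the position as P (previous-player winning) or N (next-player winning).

Compute the nim-sum pairwise:
6 ^ 7 = 1
1 ^ 4 = 5
5 ^ 5 = 0
The nim-sum is 0, so this is a P-position: the player to move is in a losing position under optimal play.

P-position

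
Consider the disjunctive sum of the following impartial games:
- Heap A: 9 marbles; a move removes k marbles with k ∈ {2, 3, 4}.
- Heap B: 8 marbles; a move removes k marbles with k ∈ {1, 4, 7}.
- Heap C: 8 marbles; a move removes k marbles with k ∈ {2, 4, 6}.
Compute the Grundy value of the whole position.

1

For heap A, compute g(0), g(1), … with moves {2, 3, 4}:
g(0) = mex{} = 0
g(1) = mex{} = 0
g(2) = mex{0} = 1
g(3) = mex{0} = 1
g(4) = mex{0,1} = 2
g(5) = mex{0,1} = 2
g(6) = mex{1,2} = 0
g(7) = mex{1,2} = 0
g(8) = mex{0,2} = 1
g(9) = mex{0,2} = 1
So g(9) = 1.
Grundy values for heap B (subtraction set {1, 4, 7}):
g(0) = mex{} = 0
g(1) = mex{0} = 1
g(2) = mex{1} = 0
g(3) = mex{0} = 1
g(4) = mex{0,1} = 2
g(5) = mex{1,2} = 0
g(6) = mex{0} = 1
g(7) = mex{0,1} = 2
g(8) = mex{1,2} = 0
So g(8) = 0.
Build the Grundy sequence for heap C with g(k) = mex{g(k−s) : s ∈ {2, 4, 6}, s ≤ k}:
g(0) = mex{} = 0
g(1) = mex{} = 0
g(2) = mex{0} = 1
g(3) = mex{0} = 1
g(4) = mex{0,1} = 2
g(5) = mex{0,1} = 2
g(6) = mex{0,1,2} = 3
g(7) = mex{0,1,2} = 3
g(8) = mex{1,2,3} = 0
So g(8) = 0.
By the Sprague-Grundy theorem, the Grundy value of a sum of independent games is the XOR of the component values.
Combined value = 1 ⊕ 0 ⊕ 0 = 1.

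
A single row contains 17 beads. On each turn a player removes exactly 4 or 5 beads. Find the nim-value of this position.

Grundy values for subtraction set {4, 5}:
k:     0  1  2  3  4  5  6  7  8  9 10 11 12 13 14 15 16 17
g(k):  0  0  0  0  1  1  1  1  2  0  0  0  0  1  1  1  1  2
So g(17) = 2.

2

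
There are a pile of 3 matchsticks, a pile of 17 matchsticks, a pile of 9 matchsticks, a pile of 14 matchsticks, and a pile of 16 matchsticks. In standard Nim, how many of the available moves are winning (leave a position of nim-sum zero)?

Compute the nim-sum pairwise:
3 ^ 17 = 18
18 ^ 9 = 27
27 ^ 14 = 21
21 ^ 16 = 5
The overall nim-sum is X = 5. A pile of size p has a winning move iff p XOR X < p (reduce it to p XOR X).
  3: 3 XOR 5 = 6 ≥ 3 — no move.
  17: 17 XOR 5 = 20 ≥ 17 — no move.
  9: 9 XOR 5 = 12 ≥ 9 — no move.
  14: 14 XOR 5 = 11 < 14 — winning move (to 11).
  16: 16 XOR 5 = 21 ≥ 16 — no move.
That gives 1 winning move.

1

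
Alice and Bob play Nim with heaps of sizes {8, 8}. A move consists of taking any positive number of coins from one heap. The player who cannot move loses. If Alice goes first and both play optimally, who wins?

Bob wins

Bitwise XOR of the heap sizes:
  1000  (8)
  1000  (8)
  ----
  0000  (0)
The nim-sum is 0, so this is a P-position: the player to move is in a losing position under optimal play; Alice is about to move from it and so loses — Bob wins.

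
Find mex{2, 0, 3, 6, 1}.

The values 0, 1, 2, 3 are all present; 4 is the first non-negative integer missing from the set.

4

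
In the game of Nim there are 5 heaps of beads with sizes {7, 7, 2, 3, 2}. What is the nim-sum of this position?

3

Nim-sum: 7 ^ 7 ^ 2 ^ 3 ^ 2 = 3.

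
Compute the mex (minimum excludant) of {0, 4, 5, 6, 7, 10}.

1

0 is in the set but 1 is not, so the mex is 1.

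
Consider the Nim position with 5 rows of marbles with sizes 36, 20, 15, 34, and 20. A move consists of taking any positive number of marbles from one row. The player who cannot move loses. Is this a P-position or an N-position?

N-position

Nim-sum: 36 ⊕ 20 ⊕ 15 ⊕ 34 ⊕ 20 = 9.
The nim-sum is 9 ≠ 0, so this is an N-position: the player to move can win.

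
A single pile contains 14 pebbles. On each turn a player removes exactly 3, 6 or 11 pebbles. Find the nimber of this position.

0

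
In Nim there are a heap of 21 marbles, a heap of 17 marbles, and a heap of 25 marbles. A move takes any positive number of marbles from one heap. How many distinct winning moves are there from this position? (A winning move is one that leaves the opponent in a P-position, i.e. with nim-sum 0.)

3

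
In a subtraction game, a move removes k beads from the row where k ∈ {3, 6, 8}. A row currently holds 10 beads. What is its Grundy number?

3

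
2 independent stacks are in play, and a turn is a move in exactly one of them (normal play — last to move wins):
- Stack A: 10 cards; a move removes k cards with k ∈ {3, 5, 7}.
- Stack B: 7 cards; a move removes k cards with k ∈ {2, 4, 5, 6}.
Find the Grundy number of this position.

3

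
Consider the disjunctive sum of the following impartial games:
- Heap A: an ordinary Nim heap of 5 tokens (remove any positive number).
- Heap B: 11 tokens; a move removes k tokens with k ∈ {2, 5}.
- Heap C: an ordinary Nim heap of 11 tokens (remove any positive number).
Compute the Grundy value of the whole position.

Heap A is a plain Nim heap of size 5, so its Grundy value is 5.
Grundy values for heap B (subtraction set {2, 5}):
g(0) = mex{} = 0
g(1) = mex{} = 0
g(2) = mex{0} = 1
g(3) = mex{0} = 1
g(4) = mex{1} = 0
g(5) = mex{0,1} = 2
g(6) = mex{0} = 1
g(7) = mex{1,2} = 0
g(8) = mex{1} = 0
g(9) = mex{0} = 1
g(10) = mex{0,2} = 1
g(11) = mex{1} = 0
So g(11) = 0.
Heap C is a plain Nim heap of size 11, so its Grundy value is 11.
The value of a disjunctive sum is the nim-sum of the parts.
Combined value = 5 XOR 0 XOR 11 = 14.

14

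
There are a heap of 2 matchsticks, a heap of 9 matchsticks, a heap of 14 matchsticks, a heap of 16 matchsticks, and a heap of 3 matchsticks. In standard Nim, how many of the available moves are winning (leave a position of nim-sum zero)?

1

Compute the nim-sum pairwise:
2 ⊕ 9 = 11
11 ⊕ 14 = 5
5 ⊕ 16 = 21
21 ⊕ 3 = 22
The overall nim-sum is X = 22. A heap of size p has a winning move iff p XOR X < p (reduce it to p XOR X).
  2: 2 XOR 22 = 20 ≥ 2 — no move.
  9: 9 XOR 22 = 31 ≥ 9 — no move.
  14: 14 XOR 22 = 24 ≥ 14 — no move.
  16: 16 XOR 22 = 6 < 16 — winning move (to 6).
  3: 3 XOR 22 = 21 ≥ 3 — no move.
That gives 1 winning move.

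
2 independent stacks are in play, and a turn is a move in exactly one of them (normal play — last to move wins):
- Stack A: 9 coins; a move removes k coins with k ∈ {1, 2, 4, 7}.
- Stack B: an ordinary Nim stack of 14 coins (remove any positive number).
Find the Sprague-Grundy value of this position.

14

Grundy values for stack A (subtraction set {1, 2, 4, 7}):
k:     0  1  2  3  4  5  6  7  8  9
g(k):  0  1  2  0  1  2  0  1  2  0
So g(9) = 0.
Stack B is a plain Nim stack of size 14, so its Grundy value is 14.
The value of a disjunctive sum is the nim-sum of the parts.
Combined value = 0 ⊕ 14 = 14.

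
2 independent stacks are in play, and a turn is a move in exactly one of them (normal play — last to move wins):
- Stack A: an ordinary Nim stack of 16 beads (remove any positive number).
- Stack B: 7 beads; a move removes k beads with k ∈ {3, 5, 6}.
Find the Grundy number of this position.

18

Stack A is a plain Nim stack of size 16, so its Grundy value is 16.
For stack B, compute g(0), g(1), … with moves {3, 5, 6}:
k:     0  1  2  3  4  5  6  7
g(k):  0  0  0  1  1  1  2  2
So g(7) = 2.
By the Sprague-Grundy theorem, the Grundy value of a sum of independent games is the XOR of the component values.
Combined value = 16 ⊕ 2 = 18.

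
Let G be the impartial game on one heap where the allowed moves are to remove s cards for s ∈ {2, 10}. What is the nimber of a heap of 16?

0

Grundy values for subtraction set {2, 10}:
k:     0  1  2  3  4  5  6  7  8  9 10 11 12 13 14 15 16
g(k):  0  0  1  1  0  0  1  1  0  0  1  1  0  0  1  1  0
So g(16) = 0.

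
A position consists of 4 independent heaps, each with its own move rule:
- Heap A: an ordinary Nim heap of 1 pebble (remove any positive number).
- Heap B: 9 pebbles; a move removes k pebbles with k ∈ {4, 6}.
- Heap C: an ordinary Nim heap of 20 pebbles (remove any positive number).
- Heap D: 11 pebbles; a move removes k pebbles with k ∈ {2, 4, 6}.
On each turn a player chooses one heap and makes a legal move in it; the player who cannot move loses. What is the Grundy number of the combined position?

22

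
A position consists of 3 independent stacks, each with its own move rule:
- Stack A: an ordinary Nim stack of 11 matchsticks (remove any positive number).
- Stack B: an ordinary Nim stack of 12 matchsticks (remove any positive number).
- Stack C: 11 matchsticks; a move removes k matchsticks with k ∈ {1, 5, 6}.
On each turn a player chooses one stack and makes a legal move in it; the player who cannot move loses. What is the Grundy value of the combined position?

7

Stack A is a plain Nim stack of size 11, so its Grundy value is 11.
Stack B is a plain Nim stack of size 12, so its Grundy value is 12.
For stack C, compute g(0), g(1), … with moves {1, 5, 6}:
g(0) = mex{} = 0
g(1) = mex{0} = 1
g(2) = mex{1} = 0
g(3) = mex{0} = 1
g(4) = mex{1} = 0
g(5) = mex{0} = 1
g(6) = mex{0,1} = 2
g(7) = mex{0,1,2} = 3
g(8) = mex{0,1,3} = 2
g(9) = mex{0,1,2} = 3
g(10) = mex{0,1,3} = 2
g(11) = mex{1,2} = 0
So g(11) = 0.
The value of a disjunctive sum is the nim-sum of the parts.
Combined value = 11 XOR 12 XOR 0 = 7.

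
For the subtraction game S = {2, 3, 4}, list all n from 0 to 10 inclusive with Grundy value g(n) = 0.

0, 1, 6, 7

Grundy values for subtraction set {2, 3, 4}:
k:     0  1  2  3  4  5  6  7  8  9 10
g(k):  0  0  1  1  2  2  0  0  1  1  2
The P-positions (g = 0) in 0..10 are 0, 1, 6, 7.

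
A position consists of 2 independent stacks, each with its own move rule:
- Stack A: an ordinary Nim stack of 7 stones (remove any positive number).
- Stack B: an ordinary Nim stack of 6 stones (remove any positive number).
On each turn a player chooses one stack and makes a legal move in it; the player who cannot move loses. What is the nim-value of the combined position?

1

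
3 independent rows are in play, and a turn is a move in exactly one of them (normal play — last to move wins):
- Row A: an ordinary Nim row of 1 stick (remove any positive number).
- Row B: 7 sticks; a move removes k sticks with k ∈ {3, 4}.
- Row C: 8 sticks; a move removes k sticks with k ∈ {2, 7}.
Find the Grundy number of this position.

3

Row A is a plain Nim row of size 1, so its Grundy value is 1.
For row B, compute g(0), g(1), … with moves {3, 4}:
k:     0  1  2  3  4  5  6  7
g(k):  0  0  0  1  1  1  2  0
So g(7) = 0.
For row C, compute g(0), g(1), … with moves {2, 7}:
g(0) = mex{} = 0
g(1) = mex{} = 0
g(2) = mex{0} = 1
g(3) = mex{0} = 1
g(4) = mex{1} = 0
g(5) = mex{1} = 0
g(6) = mex{0} = 1
g(7) = mex{0} = 1
g(8) = mex{0,1} = 2
So g(8) = 2.
The value of a disjunctive sum is the nim-sum of the parts.
Combined value = 1 XOR 0 XOR 2 = 3.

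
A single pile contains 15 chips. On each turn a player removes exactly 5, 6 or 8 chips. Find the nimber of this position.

Grundy values for subtraction set {5, 6, 8}:
k:     0  1  2  3  4  5  6  7  8  9 10 11 12 13 14 15
g(k):  0  0  0  0  0  1  1  1  1  1  2  2  2  0  0  0
So g(15) = 0.

0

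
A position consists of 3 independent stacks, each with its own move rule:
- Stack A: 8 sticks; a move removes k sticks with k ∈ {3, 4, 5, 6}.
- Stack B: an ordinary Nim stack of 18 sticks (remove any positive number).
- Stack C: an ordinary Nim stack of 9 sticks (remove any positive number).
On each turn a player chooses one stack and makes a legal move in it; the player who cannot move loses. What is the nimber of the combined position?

Grundy values for stack A (subtraction set {3, 4, 5, 6}):
k:     0  1  2  3  4  5  6  7  8
g(k):  0  0  0  1  1  1  2  2  2
So g(8) = 2.
Stack B is a plain Nim stack of size 18, so its Grundy value is 18.
Stack C is a plain Nim stack of size 9, so its Grundy value is 9.
The value of a disjunctive sum is the nim-sum of the parts.
Combined value = 2 XOR 18 XOR 9 = 25.

25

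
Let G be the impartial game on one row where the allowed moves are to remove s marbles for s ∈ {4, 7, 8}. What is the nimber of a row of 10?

Grundy values for subtraction set {4, 7, 8}:
k:     0  1  2  3  4  5  6  7  8  9 10
g(k):  0  0  0  0  1  1  1  1  2  2  2
So g(10) = 2.

2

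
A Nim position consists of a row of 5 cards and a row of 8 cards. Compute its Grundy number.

13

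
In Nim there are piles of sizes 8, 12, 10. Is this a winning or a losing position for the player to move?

Winning position

Compute the nim-sum pairwise:
8 ^ 12 = 4
4 ^ 10 = 14
The nim-sum is 14 ≠ 0, so this is an N-position: the player to move can win.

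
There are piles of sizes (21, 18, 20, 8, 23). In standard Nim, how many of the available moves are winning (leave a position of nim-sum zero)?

Bitwise XOR of the heap sizes:
  10101  (21)
  10010  (18)
  10100  (20)
  01000  (8)
  10111  (23)
  -----
  01100  (12)
The overall nim-sum is X = 12. A pile of size p has a winning move iff p XOR X < p (reduce it to p XOR X).
  21: 21 XOR 12 = 25 ≥ 21 — no move.
  18: 18 XOR 12 = 30 ≥ 18 — no move.
  20: 20 XOR 12 = 24 ≥ 20 — no move.
  8: 8 XOR 12 = 4 < 8 — winning move (to 4).
  23: 23 XOR 12 = 27 ≥ 23 — no move.
That gives 1 winning move.

1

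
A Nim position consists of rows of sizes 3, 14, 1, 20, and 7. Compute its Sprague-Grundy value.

31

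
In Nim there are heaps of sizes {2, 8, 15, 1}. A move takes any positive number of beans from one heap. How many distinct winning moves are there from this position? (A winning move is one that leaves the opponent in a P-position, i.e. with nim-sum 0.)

Nim-sum: 2 ⊕ 8 ⊕ 15 ⊕ 1 = 4.
The overall nim-sum is X = 4. A heap of size p has a winning move iff p XOR X < p (reduce it to p XOR X).
  2: 2 XOR 4 = 6 ≥ 2 — no move.
  8: 8 XOR 4 = 12 ≥ 8 — no move.
  15: 15 XOR 4 = 11 < 15 — winning move (to 11).
  1: 1 XOR 4 = 5 ≥ 1 — no move.
That gives 1 winning move.

1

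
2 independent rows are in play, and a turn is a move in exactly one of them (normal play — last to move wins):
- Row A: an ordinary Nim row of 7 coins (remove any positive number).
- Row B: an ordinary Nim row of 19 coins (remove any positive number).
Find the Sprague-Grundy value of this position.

Row A is a plain Nim row of size 7, so its Grundy value is 7.
Row B is a plain Nim row of size 19, so its Grundy value is 19.
By the Sprague-Grundy theorem, the Grundy value of a sum of independent games is the XOR of the component values.
Combined value = 7 XOR 19 = 20.

20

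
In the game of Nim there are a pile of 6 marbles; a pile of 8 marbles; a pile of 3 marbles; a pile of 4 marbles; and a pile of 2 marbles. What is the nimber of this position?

Compute the nim-sum pairwise:
6 ⊕ 8 = 14
14 ⊕ 3 = 13
13 ⊕ 4 = 9
9 ⊕ 2 = 11

11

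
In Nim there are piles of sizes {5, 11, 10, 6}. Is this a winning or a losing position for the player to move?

Nim-sum: 5 XOR 11 XOR 10 XOR 6 = 2.
The nim-sum is 2 ≠ 0, so this is an N-position: the player to move can win.

Winning position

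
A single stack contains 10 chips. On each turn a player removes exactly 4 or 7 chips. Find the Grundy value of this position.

Compute g(0), g(1), … for moves {4, 7}:
g(0) = mex{} = 0
g(1) = mex{} = 0
g(2) = mex{} = 0
g(3) = mex{} = 0
g(4) = mex{0} = 1
g(5) = mex{0} = 1
g(6) = mex{0} = 1
g(7) = mex{0} = 1
g(8) = mex{0,1} = 2
g(9) = mex{0,1} = 2
g(10) = mex{0,1} = 2
So g(10) = 2.

2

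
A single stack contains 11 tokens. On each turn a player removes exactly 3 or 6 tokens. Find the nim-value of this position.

Compute g(0), g(1), … for moves {3, 6}:
k:     0  1  2  3  4  5  6  7  8  9 10 11
g(k):  0  0  0  1  1  1  2  2  2  0  0  0
So g(11) = 0.

0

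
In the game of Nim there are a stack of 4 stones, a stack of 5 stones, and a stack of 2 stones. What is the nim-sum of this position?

3

In binary:
  100  (4)
  101  (5)
  010  (2)
  ---
  011  (3)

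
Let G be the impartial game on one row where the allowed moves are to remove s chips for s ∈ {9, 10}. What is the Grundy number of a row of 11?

1

Grundy values for subtraction set {9, 10}:
g(0) = mex{} = 0
g(1) = mex{} = 0
g(2) = mex{} = 0
g(3) = mex{} = 0
g(4) = mex{} = 0
g(5) = mex{} = 0
g(6) = mex{} = 0
g(7) = mex{} = 0
g(8) = mex{} = 0
g(9) = mex{0} = 1
g(10) = mex{0} = 1
g(11) = mex{0} = 1
So g(11) = 1.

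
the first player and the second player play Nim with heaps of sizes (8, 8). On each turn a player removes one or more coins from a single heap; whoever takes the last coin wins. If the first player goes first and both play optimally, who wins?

the second player wins

Bitwise XOR of the heap sizes:
  1000  (8)
  1000  (8)
  ----
  0000  (0)
The nim-sum is 0, so this is a P-position: the player to move is in a losing position under optimal play; the first player is about to move from it and so loses — the second player wins.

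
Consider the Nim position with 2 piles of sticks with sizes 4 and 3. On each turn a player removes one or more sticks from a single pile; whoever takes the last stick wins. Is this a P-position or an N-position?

Nim-sum: 4 XOR 3 = 7.
The nim-sum is 7 ≠ 0, so this is an N-position: the player to move can win.

N-position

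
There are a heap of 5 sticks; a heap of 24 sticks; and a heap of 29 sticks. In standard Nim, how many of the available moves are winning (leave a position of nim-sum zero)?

0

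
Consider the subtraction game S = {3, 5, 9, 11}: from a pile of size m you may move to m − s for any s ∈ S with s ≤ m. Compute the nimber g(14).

Grundy values for subtraction set {3, 5, 9, 11}:
k:     0  1  2  3  4  5  6  7  8  9 10 11 12 13 14
g(k):  0  0  0  1  1  1  2  2  0  3  3  1  4  2  0
So g(14) = 0.

0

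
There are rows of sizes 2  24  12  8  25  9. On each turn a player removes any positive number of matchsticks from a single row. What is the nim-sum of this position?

14

Compute the nim-sum pairwise:
2 ^ 24 = 26
26 ^ 12 = 22
22 ^ 8 = 30
30 ^ 25 = 7
7 ^ 9 = 14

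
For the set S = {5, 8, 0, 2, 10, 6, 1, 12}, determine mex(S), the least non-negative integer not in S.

3

The values 0, 1, 2 are all present; 3 is the first non-negative integer missing from the set.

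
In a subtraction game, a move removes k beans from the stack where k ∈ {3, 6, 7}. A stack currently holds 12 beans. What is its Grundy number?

0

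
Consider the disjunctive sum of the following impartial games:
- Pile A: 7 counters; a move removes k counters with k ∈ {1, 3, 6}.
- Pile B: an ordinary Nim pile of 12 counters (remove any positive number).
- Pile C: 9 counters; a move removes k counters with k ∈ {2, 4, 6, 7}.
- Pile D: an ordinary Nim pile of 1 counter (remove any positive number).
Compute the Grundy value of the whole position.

14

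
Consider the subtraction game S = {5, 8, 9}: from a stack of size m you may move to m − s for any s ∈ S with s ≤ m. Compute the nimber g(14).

0

Grundy values for subtraction set {5, 8, 9}:
k:     0  1  2  3  4  5  6  7  8  9 10 11 12 13 14
g(k):  0  0  0  0  0  1  1  1  1  1  2  2  2  2  0
So g(14) = 0.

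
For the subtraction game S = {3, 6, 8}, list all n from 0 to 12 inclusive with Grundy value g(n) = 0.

Build the Grundy sequence with g(k) = mex{g(k−s) : s ∈ {3, 6, 8}, s ≤ k}:
g(0) = mex{} = 0
g(1) = mex{} = 0
g(2) = mex{} = 0
g(3) = mex{0} = 1
g(4) = mex{0} = 1
g(5) = mex{0} = 1
g(6) = mex{0,1} = 2
g(7) = mex{0,1} = 2
g(8) = mex{0,1} = 2
g(9) = mex{0,1,2} = 3
g(10) = mex{0,1,2} = 3
g(11) = mex{1,2} = 0
g(12) = mex{1,2,3} = 0
The P-positions (g = 0) in 0..12 are 0, 1, 2, 11, 12.

0, 1, 2, 11, 12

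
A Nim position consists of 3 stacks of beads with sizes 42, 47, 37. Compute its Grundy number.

Compute the nim-sum pairwise:
42 ^ 47 = 5
5 ^ 37 = 32

32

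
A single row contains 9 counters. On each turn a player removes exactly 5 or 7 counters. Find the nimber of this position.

1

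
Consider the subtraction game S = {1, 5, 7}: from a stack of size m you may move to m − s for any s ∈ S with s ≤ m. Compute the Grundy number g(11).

Grundy values for subtraction set {1, 5, 7}:
k:     0  1  2  3  4  5  6  7  8  9 10 11
g(k):  0  1  0  1  0  1  0  1  0  1  0  1
So g(11) = 1.

1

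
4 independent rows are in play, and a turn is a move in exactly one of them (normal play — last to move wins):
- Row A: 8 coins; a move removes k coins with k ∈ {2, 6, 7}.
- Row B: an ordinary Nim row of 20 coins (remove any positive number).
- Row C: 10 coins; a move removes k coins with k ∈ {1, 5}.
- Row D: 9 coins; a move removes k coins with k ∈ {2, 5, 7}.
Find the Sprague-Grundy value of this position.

20

For row A, compute g(0), g(1), … with moves {2, 6, 7}:
k:     0  1  2  3  4  5  6  7  8
g(k):  0  0  1  1  0  0  1  1  2
So g(8) = 2.
Row B is a plain Nim row of size 20, so its Grundy value is 20.
Grundy values for row C (subtraction set {1, 5}):
k:     0  1  2  3  4  5  6  7  8  9 10
g(k):  0  1  0  1  0  1  0  1  0  1  0
So g(10) = 0.
Grundy values for row D (subtraction set {2, 5, 7}):
g(0) = mex{} = 0
g(1) = mex{} = 0
g(2) = mex{0} = 1
g(3) = mex{0} = 1
g(4) = mex{1} = 0
g(5) = mex{0,1} = 2
g(6) = mex{0} = 1
g(7) = mex{0,1,2} = 3
g(8) = mex{0,1} = 2
g(9) = mex{0,1,3} = 2
So g(9) = 2.
The value of a disjunctive sum is the nim-sum of the parts.
Combined value = 2 ⊕ 20 ⊕ 0 ⊕ 2 = 20.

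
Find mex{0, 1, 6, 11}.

2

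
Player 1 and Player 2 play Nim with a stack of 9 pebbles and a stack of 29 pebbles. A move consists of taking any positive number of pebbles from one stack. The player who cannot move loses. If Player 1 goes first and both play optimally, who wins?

Player 1 wins

Nim-sum: 9 ^ 29 = 20.
The nim-sum is 20 ≠ 0, so this is an N-position: the player to move can win; Player 1 has a winning move.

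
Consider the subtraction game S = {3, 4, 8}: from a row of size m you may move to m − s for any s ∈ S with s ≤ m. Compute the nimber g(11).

3

Build the Grundy sequence with g(k) = mex{g(k−s) : s ∈ {3, 4, 8}, s ≤ k}:
k:     0  1  2  3  4  5  6  7  8  9 10 11
g(k):  0  0  0  1  1  1  2  0  2  3  1  3
So g(11) = 3.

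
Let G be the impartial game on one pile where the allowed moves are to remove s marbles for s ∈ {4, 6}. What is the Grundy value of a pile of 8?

Build the Grundy sequence with g(k) = mex{g(k−s) : s ∈ {4, 6}, s ≤ k}:
k:     0  1  2  3  4  5  6  7  8
g(k):  0  0  0  0  1  1  1  1  2
So g(8) = 2.

2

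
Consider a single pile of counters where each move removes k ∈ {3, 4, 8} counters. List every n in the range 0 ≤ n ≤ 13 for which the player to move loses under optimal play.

0, 1, 2, 7, 12, 13

Build the Grundy sequence with g(k) = mex{g(k−s) : s ∈ {3, 4, 8}, s ≤ k}:
g(0) = mex{} = 0
g(1) = mex{} = 0
g(2) = mex{} = 0
g(3) = mex{0} = 1
g(4) = mex{0} = 1
g(5) = mex{0} = 1
g(6) = mex{0,1} = 2
g(7) = mex{1} = 0
g(8) = mex{0,1} = 2
g(9) = mex{0,1,2} = 3
g(10) = mex{0,2} = 1
g(11) = mex{0,1,2} = 3
g(12) = mex{1,2,3} = 0
g(13) = mex{1,3} = 0
The P-positions (g = 0) in 0..13 are 0, 1, 2, 7, 12, 13.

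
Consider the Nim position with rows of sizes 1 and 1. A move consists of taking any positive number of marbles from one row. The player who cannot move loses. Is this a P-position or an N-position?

P-position

Compute the nim-sum pairwise:
1 ^ 1 = 0
The nim-sum is 0, so this is a P-position: the player to move is in a losing position under optimal play.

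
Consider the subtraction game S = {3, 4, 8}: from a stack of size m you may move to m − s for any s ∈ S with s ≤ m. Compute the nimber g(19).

Build the Grundy sequence with g(k) = mex{g(k−s) : s ∈ {3, 4, 8}, s ≤ k}:
k:     0  1  2  3  4  5  6  7  8  9 10 11 12 13 14 15 16 17 18 19
g(k):  0  0  0  1  1  1  2  0  2  3  1  3  0  0  0  1  1  1  2  0
So g(19) = 0.

0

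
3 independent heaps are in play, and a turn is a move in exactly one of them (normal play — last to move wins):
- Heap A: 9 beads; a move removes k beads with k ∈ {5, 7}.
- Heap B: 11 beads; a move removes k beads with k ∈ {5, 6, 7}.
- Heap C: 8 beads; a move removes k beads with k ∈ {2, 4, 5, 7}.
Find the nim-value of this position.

7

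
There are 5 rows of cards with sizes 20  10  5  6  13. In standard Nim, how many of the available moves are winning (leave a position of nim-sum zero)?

1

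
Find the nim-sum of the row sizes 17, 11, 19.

9

In binary:
  10001  (17)
  01011  (11)
  10011  (19)
  -----
  01001  (9)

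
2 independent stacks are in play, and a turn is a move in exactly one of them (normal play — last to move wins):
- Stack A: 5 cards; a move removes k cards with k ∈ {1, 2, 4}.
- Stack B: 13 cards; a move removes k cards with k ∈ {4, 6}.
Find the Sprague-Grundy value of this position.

2

Build the Grundy sequence for stack A with g(k) = mex{g(k−s) : s ∈ {1, 2, 4}, s ≤ k}:
g(0) = mex{} = 0
g(1) = mex{0} = 1
g(2) = mex{0,1} = 2
g(3) = mex{1,2} = 0
g(4) = mex{0,2} = 1
g(5) = mex{0,1} = 2
So g(5) = 2.
Grundy values for stack B (subtraction set {4, 6}):
g(0) = mex{} = 0
g(1) = mex{} = 0
g(2) = mex{} = 0
g(3) = mex{} = 0
g(4) = mex{0} = 1
g(5) = mex{0} = 1
g(6) = mex{0} = 1
g(7) = mex{0} = 1
g(8) = mex{0,1} = 2
g(9) = mex{0,1} = 2
g(10) = mex{1} = 0
g(11) = mex{1} = 0
g(12) = mex{1,2} = 0
g(13) = mex{1,2} = 0
So g(13) = 0.
By the Sprague-Grundy theorem, the Grundy value of a sum of independent games is the XOR of the component values.
Combined value = 2 ⊕ 0 = 2.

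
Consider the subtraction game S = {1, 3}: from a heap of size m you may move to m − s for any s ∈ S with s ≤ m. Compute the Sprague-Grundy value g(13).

1

Compute g(0), g(1), … for moves {1, 3}:
g(0) = mex{} = 0
g(1) = mex{0} = 1
g(2) = mex{1} = 0
g(3) = mex{0} = 1
g(4) = mex{1} = 0
g(5) = mex{0} = 1
g(6) = mex{1} = 0
g(7) = mex{0} = 1
g(8) = mex{1} = 0
g(9) = mex{0} = 1
g(10) = mex{1} = 0
g(11) = mex{0} = 1
g(12) = mex{1} = 0
g(13) = mex{0} = 1
So g(13) = 1.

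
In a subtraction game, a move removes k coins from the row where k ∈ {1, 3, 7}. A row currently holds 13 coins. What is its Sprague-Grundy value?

1

Grundy values for subtraction set {1, 3, 7}:
g(0) = mex{} = 0
g(1) = mex{0} = 1
g(2) = mex{1} = 0
g(3) = mex{0} = 1
g(4) = mex{1} = 0
g(5) = mex{0} = 1
g(6) = mex{1} = 0
g(7) = mex{0} = 1
g(8) = mex{1} = 0
g(9) = mex{0} = 1
g(10) = mex{1} = 0
g(11) = mex{0} = 1
g(12) = mex{1} = 0
g(13) = mex{0} = 1
So g(13) = 1.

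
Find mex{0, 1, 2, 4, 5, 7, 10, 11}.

The values 0, 1, 2 are all present; 3 is the first non-negative integer missing from the set.

3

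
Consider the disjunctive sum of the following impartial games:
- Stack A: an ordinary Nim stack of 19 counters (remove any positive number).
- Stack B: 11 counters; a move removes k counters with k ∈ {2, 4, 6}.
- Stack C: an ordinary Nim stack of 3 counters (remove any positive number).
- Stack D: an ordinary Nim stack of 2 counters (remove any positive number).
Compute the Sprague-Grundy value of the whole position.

Stack A is a plain Nim stack of size 19, so its Grundy value is 19.
Grundy values for stack B (subtraction set {2, 4, 6}):
g(0) = mex{} = 0
g(1) = mex{} = 0
g(2) = mex{0} = 1
g(3) = mex{0} = 1
g(4) = mex{0,1} = 2
g(5) = mex{0,1} = 2
g(6) = mex{0,1,2} = 3
g(7) = mex{0,1,2} = 3
g(8) = mex{1,2,3} = 0
g(9) = mex{1,2,3} = 0
g(10) = mex{0,2,3} = 1
g(11) = mex{0,2,3} = 1
So g(11) = 1.
Stack C is a plain Nim stack of size 3, so its Grundy value is 3.
Stack D is a plain Nim stack of size 2, so its Grundy value is 2.
By the Sprague-Grundy theorem, the Grundy value of a sum of independent games is the XOR of the component values.
Combined value = 19 XOR 1 XOR 3 XOR 2 = 19.

19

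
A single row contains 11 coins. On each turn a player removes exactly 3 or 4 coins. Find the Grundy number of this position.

1

Grundy values for subtraction set {3, 4}:
g(0) = mex{} = 0
g(1) = mex{} = 0
g(2) = mex{} = 0
g(3) = mex{0} = 1
g(4) = mex{0} = 1
g(5) = mex{0} = 1
g(6) = mex{0,1} = 2
g(7) = mex{1} = 0
g(8) = mex{1} = 0
g(9) = mex{1,2} = 0
g(10) = mex{0,2} = 1
g(11) = mex{0} = 1
So g(11) = 1.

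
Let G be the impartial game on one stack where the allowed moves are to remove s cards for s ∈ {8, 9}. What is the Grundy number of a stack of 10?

1

Grundy values for subtraction set {8, 9}:
k:     0  1  2  3  4  5  6  7  8  9 10
g(k):  0  0  0  0  0  0  0  0  1  1  1
So g(10) = 1.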